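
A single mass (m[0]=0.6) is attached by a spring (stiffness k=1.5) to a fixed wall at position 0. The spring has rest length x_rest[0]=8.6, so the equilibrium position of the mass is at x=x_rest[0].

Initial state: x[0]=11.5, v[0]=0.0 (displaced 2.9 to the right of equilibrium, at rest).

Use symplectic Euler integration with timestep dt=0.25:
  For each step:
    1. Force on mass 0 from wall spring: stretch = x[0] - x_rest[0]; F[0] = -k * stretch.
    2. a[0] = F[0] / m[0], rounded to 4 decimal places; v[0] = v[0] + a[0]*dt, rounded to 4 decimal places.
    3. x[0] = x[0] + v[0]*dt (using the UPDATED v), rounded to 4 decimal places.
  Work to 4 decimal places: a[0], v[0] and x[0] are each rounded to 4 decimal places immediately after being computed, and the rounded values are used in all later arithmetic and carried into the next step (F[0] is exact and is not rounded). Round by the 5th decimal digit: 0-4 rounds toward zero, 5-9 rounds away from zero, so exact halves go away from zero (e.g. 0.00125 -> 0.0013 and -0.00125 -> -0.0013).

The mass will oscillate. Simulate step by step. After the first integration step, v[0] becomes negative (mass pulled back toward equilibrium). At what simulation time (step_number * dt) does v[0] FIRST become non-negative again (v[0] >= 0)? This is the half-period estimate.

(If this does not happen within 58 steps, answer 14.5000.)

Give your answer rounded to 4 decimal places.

Step 0: x=[11.5000] v=[0.0000]
Step 1: x=[11.0469] v=[-1.8125]
Step 2: x=[10.2115] v=[-3.3418]
Step 3: x=[9.1243] v=[-4.3490]
Step 4: x=[7.9551] v=[-4.6767]
Step 5: x=[6.8867] v=[-4.2736]
Step 6: x=[6.0860] v=[-3.2028]
Step 7: x=[5.6781] v=[-1.6316]
Step 8: x=[5.7268] v=[0.1946]
First v>=0 after going negative at step 8, time=2.0000

Answer: 2.0000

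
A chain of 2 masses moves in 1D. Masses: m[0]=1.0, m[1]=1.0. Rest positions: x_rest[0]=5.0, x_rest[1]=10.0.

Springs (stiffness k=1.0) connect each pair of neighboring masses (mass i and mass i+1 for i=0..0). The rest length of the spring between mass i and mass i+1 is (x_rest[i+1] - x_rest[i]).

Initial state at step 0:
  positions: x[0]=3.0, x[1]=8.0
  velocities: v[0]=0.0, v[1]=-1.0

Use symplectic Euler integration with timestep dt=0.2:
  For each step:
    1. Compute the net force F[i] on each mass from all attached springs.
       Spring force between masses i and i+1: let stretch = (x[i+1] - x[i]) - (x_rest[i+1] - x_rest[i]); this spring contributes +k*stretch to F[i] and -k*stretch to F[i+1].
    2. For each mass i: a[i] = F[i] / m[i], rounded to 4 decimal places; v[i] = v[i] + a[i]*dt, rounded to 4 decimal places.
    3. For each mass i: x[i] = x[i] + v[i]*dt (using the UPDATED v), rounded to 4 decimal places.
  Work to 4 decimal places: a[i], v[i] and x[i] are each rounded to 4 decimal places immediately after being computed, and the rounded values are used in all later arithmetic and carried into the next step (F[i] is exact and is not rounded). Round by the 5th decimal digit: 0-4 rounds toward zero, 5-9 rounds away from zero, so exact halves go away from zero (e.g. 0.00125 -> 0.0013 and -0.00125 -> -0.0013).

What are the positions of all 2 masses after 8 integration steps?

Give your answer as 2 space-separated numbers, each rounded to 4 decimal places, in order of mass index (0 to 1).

Answer: 2.4734 6.9266

Derivation:
Step 0: x=[3.0000 8.0000] v=[0.0000 -1.0000]
Step 1: x=[3.0000 7.8000] v=[0.0000 -1.0000]
Step 2: x=[2.9920 7.6080] v=[-0.0400 -0.9600]
Step 3: x=[2.9686 7.4314] v=[-0.1168 -0.8832]
Step 4: x=[2.9238 7.2762] v=[-0.2242 -0.7758]
Step 5: x=[2.8531 7.1469] v=[-0.3537 -0.6463]
Step 6: x=[2.7541 7.0459] v=[-0.4949 -0.5051]
Step 7: x=[2.6268 6.9732] v=[-0.6365 -0.3635]
Step 8: x=[2.4734 6.9266] v=[-0.7672 -0.2328]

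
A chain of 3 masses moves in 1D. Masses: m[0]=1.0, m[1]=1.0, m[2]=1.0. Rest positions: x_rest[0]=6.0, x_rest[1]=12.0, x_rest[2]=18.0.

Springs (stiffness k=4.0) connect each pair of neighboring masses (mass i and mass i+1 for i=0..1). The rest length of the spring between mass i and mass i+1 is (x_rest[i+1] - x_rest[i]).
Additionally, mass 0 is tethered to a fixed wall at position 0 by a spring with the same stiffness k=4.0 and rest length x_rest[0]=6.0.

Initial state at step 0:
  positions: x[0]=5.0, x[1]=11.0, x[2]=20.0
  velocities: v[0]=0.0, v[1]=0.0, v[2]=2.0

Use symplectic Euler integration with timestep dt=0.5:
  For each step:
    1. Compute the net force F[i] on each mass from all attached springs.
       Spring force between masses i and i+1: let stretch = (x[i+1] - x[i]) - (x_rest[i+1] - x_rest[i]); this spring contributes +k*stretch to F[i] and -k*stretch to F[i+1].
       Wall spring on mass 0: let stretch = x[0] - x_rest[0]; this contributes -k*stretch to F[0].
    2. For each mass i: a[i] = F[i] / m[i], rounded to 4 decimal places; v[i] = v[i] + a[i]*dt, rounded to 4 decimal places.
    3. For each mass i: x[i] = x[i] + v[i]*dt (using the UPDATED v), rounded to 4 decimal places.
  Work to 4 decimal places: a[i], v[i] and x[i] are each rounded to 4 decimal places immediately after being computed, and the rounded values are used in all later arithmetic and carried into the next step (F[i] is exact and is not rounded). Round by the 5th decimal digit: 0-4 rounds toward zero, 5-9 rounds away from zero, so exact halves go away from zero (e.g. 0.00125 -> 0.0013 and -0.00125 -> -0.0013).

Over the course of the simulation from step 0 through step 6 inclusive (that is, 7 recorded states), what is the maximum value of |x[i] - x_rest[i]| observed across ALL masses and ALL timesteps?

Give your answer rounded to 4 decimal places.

Step 0: x=[5.0000 11.0000 20.0000] v=[0.0000 0.0000 2.0000]
Step 1: x=[6.0000 14.0000 18.0000] v=[2.0000 6.0000 -4.0000]
Step 2: x=[9.0000 13.0000 18.0000] v=[6.0000 -2.0000 0.0000]
Step 3: x=[7.0000 13.0000 19.0000] v=[-4.0000 0.0000 2.0000]
Step 4: x=[4.0000 13.0000 20.0000] v=[-6.0000 0.0000 2.0000]
Step 5: x=[6.0000 11.0000 20.0000] v=[4.0000 -4.0000 0.0000]
Step 6: x=[7.0000 13.0000 17.0000] v=[2.0000 4.0000 -6.0000]
Max displacement = 3.0000

Answer: 3.0000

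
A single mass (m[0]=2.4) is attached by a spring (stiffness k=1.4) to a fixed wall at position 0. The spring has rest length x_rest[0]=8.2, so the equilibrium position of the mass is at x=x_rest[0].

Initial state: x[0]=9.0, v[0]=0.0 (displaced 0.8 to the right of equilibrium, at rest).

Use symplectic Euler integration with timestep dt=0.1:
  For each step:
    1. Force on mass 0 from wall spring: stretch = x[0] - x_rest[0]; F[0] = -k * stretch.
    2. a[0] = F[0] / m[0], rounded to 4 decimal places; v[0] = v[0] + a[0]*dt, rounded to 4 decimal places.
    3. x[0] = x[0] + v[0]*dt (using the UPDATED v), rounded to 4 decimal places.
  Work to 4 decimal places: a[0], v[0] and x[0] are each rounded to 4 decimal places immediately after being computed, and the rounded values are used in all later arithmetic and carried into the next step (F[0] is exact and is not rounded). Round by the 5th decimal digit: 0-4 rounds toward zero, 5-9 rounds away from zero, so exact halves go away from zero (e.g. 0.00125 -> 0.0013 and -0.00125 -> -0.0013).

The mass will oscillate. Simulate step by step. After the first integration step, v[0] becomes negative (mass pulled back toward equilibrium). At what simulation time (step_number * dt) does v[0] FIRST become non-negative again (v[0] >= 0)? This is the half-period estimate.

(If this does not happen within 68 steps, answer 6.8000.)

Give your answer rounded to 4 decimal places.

Answer: 4.2000

Derivation:
Step 0: x=[9.0000] v=[0.0000]
Step 1: x=[8.9953] v=[-0.0467]
Step 2: x=[8.9860] v=[-0.0931]
Step 3: x=[8.9721] v=[-0.1390]
Step 4: x=[8.9537] v=[-0.1840]
Step 5: x=[8.9309] v=[-0.2280]
Step 6: x=[8.9038] v=[-0.2706]
Step 7: x=[8.8726] v=[-0.3117]
Step 8: x=[8.8375] v=[-0.3509]
Step 9: x=[8.7987] v=[-0.3881]
Step 10: x=[8.7564] v=[-0.4230]
Step 11: x=[8.7109] v=[-0.4555]
Step 12: x=[8.6624] v=[-0.4853]
Step 13: x=[8.6112] v=[-0.5123]
Step 14: x=[8.5576] v=[-0.5363]
Step 15: x=[8.5019] v=[-0.5572]
Step 16: x=[8.4444] v=[-0.5748]
Step 17: x=[8.3855] v=[-0.5891]
Step 18: x=[8.3255] v=[-0.5999]
Step 19: x=[8.2648] v=[-0.6072]
Step 20: x=[8.2037] v=[-0.6110]
Step 21: x=[8.1426] v=[-0.6112]
Step 22: x=[8.0818] v=[-0.6079]
Step 23: x=[8.0217] v=[-0.6010]
Step 24: x=[7.9626] v=[-0.5906]
Step 25: x=[7.9049] v=[-0.5768]
Step 26: x=[7.8489] v=[-0.5596]
Step 27: x=[7.7950] v=[-0.5391]
Step 28: x=[7.7435] v=[-0.5155]
Step 29: x=[7.6946] v=[-0.4889]
Step 30: x=[7.6487] v=[-0.4594]
Step 31: x=[7.6060] v=[-0.4272]
Step 32: x=[7.5667] v=[-0.3926]
Step 33: x=[7.5311] v=[-0.3557]
Step 34: x=[7.4994] v=[-0.3167]
Step 35: x=[7.4718] v=[-0.2758]
Step 36: x=[7.4485] v=[-0.2333]
Step 37: x=[7.4296] v=[-0.1895]
Step 38: x=[7.4151] v=[-0.1446]
Step 39: x=[7.4052] v=[-0.0988]
Step 40: x=[7.4000] v=[-0.0524]
Step 41: x=[7.3994] v=[-0.0057]
Step 42: x=[7.4035] v=[0.0410]
First v>=0 after going negative at step 42, time=4.2000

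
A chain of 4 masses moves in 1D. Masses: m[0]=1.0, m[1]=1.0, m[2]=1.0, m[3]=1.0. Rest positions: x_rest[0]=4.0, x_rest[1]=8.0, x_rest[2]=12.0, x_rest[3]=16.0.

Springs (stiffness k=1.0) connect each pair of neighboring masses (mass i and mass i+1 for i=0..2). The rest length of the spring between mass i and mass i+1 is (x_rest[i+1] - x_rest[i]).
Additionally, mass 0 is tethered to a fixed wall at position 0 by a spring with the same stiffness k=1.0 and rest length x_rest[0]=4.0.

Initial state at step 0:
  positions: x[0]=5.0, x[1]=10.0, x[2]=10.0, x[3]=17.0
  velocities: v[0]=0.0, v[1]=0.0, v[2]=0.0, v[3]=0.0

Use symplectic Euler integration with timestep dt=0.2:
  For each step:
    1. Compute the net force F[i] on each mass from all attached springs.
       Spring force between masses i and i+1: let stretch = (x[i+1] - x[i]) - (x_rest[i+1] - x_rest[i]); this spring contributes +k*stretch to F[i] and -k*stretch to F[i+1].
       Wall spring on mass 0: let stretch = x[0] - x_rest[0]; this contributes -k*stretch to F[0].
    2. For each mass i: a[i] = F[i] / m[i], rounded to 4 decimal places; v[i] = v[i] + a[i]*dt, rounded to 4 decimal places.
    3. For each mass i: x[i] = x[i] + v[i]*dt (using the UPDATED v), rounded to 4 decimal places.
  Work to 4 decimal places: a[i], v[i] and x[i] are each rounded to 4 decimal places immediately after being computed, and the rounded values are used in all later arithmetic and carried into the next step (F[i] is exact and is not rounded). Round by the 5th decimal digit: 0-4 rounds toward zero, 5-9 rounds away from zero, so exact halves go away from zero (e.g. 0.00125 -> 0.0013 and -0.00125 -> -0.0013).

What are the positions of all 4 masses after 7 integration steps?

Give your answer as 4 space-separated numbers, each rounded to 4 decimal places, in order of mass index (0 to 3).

Answer: 4.3092 7.0951 14.2650 15.2673

Derivation:
Step 0: x=[5.0000 10.0000 10.0000 17.0000] v=[0.0000 0.0000 0.0000 0.0000]
Step 1: x=[5.0000 9.8000 10.2800 16.8800] v=[0.0000 -1.0000 1.4000 -0.6000]
Step 2: x=[4.9920 9.4272 10.8048 16.6560] v=[-0.0400 -1.8640 2.6240 -1.1200]
Step 3: x=[4.9617 8.9321 11.5085 16.3580] v=[-0.1514 -2.4755 3.5187 -1.4902]
Step 4: x=[4.8918 8.3812 12.3032 16.0260] v=[-0.3497 -2.7543 3.9733 -1.6601]
Step 5: x=[4.7658 7.8476 13.0899 15.7051] v=[-0.6302 -2.6678 3.9335 -1.6047]
Step 6: x=[4.5724 7.4005 13.7715 15.4396] v=[-0.9670 -2.2357 3.4081 -1.3277]
Step 7: x=[4.3092 7.0951 14.2650 15.2673] v=[-1.3159 -1.5271 2.4675 -0.8613]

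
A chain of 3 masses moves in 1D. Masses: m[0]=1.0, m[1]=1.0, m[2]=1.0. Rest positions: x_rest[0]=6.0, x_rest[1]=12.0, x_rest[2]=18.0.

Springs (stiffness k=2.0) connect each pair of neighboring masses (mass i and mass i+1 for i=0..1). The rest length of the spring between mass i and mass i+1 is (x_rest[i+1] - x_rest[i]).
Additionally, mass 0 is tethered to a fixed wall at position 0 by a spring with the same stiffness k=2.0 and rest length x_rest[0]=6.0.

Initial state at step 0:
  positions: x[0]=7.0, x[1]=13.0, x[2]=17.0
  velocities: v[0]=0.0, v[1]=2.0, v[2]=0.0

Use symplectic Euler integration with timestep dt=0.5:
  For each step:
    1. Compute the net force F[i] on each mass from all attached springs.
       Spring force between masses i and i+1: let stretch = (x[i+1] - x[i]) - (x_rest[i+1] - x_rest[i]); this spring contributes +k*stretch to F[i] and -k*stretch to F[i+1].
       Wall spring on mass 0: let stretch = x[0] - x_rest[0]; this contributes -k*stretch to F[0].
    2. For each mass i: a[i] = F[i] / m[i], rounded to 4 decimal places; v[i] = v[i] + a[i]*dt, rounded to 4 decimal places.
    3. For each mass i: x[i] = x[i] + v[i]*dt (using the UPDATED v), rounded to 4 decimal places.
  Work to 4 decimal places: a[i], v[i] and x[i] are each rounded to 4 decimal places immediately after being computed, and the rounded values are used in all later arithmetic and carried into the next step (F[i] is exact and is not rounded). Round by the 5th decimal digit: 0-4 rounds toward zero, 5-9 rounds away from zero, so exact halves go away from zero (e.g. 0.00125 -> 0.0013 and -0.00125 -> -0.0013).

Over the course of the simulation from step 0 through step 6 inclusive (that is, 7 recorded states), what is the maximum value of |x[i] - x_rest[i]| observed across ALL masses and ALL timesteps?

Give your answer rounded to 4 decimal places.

Step 0: x=[7.0000 13.0000 17.0000] v=[0.0000 2.0000 0.0000]
Step 1: x=[6.5000 13.0000 18.0000] v=[-1.0000 0.0000 2.0000]
Step 2: x=[6.0000 12.2500 19.5000] v=[-1.0000 -1.5000 3.0000]
Step 3: x=[5.6250 12.0000 20.3750] v=[-0.7500 -0.5000 1.7500]
Step 4: x=[5.6250 12.7500 20.0625] v=[0.0000 1.5000 -0.6250]
Step 5: x=[6.3750 13.5938 19.0938] v=[1.5000 1.6875 -1.9375]
Step 6: x=[7.5469 13.5782 18.3751] v=[2.3438 -0.0313 -1.4375]
Max displacement = 2.3750

Answer: 2.3750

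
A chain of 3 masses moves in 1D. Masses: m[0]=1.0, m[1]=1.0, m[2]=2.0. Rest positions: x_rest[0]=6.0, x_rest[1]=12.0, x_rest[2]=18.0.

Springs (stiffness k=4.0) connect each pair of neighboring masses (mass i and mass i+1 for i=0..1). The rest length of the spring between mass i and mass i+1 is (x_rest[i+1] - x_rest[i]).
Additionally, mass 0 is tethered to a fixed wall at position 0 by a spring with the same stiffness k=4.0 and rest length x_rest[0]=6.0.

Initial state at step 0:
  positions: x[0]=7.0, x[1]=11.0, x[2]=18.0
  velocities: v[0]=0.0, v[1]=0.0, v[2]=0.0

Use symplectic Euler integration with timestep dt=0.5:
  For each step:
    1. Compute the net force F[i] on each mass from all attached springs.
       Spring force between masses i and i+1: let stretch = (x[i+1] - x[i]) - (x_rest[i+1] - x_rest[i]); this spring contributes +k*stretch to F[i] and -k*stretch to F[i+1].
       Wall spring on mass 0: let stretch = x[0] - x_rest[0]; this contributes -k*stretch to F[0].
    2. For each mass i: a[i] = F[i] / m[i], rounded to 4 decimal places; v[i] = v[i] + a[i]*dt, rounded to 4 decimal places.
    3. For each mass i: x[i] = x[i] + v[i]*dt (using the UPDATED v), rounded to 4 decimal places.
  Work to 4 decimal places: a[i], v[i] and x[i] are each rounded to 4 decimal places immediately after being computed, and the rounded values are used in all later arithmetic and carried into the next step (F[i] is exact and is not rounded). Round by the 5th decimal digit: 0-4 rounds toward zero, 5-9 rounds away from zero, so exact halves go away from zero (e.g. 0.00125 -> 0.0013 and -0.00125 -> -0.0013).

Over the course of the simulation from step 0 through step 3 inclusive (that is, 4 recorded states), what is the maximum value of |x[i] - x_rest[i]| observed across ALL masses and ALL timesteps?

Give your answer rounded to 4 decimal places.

Answer: 2.0000

Derivation:
Step 0: x=[7.0000 11.0000 18.0000] v=[0.0000 0.0000 0.0000]
Step 1: x=[4.0000 14.0000 17.5000] v=[-6.0000 6.0000 -1.0000]
Step 2: x=[7.0000 10.5000 18.2500] v=[6.0000 -7.0000 1.5000]
Step 3: x=[6.5000 11.2500 18.1250] v=[-1.0000 1.5000 -0.2500]
Max displacement = 2.0000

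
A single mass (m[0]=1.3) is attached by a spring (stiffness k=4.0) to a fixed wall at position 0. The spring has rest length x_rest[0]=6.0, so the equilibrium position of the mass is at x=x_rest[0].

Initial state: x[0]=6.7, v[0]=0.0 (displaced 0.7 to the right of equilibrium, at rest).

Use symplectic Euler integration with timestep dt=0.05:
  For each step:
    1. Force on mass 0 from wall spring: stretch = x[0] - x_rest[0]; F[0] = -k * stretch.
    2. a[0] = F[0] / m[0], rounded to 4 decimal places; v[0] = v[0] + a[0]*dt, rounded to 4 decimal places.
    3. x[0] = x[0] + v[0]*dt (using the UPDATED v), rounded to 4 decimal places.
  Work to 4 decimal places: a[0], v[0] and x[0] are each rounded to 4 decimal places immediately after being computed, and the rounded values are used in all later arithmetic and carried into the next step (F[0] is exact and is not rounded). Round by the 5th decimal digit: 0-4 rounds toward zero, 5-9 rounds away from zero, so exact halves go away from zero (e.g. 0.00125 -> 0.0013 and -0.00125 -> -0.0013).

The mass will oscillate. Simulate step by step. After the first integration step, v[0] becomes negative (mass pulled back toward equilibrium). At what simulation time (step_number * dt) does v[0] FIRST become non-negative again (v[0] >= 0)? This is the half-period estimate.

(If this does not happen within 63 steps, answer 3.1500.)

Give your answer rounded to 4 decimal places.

Step 0: x=[6.7000] v=[0.0000]
Step 1: x=[6.6946] v=[-0.1077]
Step 2: x=[6.6839] v=[-0.2146]
Step 3: x=[6.6679] v=[-0.3198]
Step 4: x=[6.6468] v=[-0.4226]
Step 5: x=[6.6207] v=[-0.5221]
Step 6: x=[6.5898] v=[-0.6176]
Step 7: x=[6.5544] v=[-0.7083]
Step 8: x=[6.5147] v=[-0.7936]
Step 9: x=[6.4711] v=[-0.8728]
Step 10: x=[6.4238] v=[-0.9453]
Step 11: x=[6.3733] v=[-1.0105]
Step 12: x=[6.3199] v=[-1.0679]
Step 13: x=[6.2640] v=[-1.1171]
Step 14: x=[6.2061] v=[-1.1577]
Step 15: x=[6.1466] v=[-1.1894]
Step 16: x=[6.0860] v=[-1.2120]
Step 17: x=[6.0247] v=[-1.2252]
Step 18: x=[5.9633] v=[-1.2290]
Step 19: x=[5.9021] v=[-1.2234]
Step 20: x=[5.8417] v=[-1.2083]
Step 21: x=[5.7825] v=[-1.1839]
Step 22: x=[5.7250] v=[-1.1504]
Step 23: x=[5.6696] v=[-1.1081]
Step 24: x=[5.6167] v=[-1.0573]
Step 25: x=[5.5668] v=[-0.9983]
Step 26: x=[5.5202] v=[-0.9317]
Step 27: x=[5.4773] v=[-0.8579]
Step 28: x=[5.4384] v=[-0.7775]
Step 29: x=[5.4038] v=[-0.6911]
Step 30: x=[5.3738] v=[-0.5994]
Step 31: x=[5.3486] v=[-0.5031]
Step 32: x=[5.3285] v=[-0.4029]
Step 33: x=[5.3135] v=[-0.2996]
Step 34: x=[5.3038] v=[-0.1940]
Step 35: x=[5.2995] v=[-0.0869]
Step 36: x=[5.3005] v=[0.0209]
First v>=0 after going negative at step 36, time=1.8000

Answer: 1.8000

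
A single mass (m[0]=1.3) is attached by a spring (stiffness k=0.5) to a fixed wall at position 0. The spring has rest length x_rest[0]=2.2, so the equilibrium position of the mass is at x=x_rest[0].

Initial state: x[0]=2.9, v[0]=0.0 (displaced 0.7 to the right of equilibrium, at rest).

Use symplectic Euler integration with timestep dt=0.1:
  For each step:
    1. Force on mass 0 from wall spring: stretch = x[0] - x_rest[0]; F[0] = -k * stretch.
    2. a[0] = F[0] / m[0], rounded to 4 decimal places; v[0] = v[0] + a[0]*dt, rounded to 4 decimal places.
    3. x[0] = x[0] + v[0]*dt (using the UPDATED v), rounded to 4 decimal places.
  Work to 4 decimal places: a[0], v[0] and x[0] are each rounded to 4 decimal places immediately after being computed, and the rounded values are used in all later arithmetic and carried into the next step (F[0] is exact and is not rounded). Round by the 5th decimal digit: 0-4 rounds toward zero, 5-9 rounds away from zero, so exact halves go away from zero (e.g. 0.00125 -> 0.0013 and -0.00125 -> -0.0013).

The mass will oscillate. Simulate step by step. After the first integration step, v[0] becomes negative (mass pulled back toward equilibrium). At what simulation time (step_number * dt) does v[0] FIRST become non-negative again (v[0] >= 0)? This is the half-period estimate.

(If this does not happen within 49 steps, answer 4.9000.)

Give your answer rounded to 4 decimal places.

Answer: 4.9000

Derivation:
Step 0: x=[2.9000] v=[0.0000]
Step 1: x=[2.8973] v=[-0.0269]
Step 2: x=[2.8919] v=[-0.0537]
Step 3: x=[2.8839] v=[-0.0803]
Step 4: x=[2.8732] v=[-0.1066]
Step 5: x=[2.8600] v=[-0.1325]
Step 6: x=[2.8442] v=[-0.1579]
Step 7: x=[2.8259] v=[-0.1827]
Step 8: x=[2.8052] v=[-0.2068]
Step 9: x=[2.7822] v=[-0.2301]
Step 10: x=[2.7570] v=[-0.2525]
Step 11: x=[2.7296] v=[-0.2739]
Step 12: x=[2.7002] v=[-0.2943]
Step 13: x=[2.6689] v=[-0.3135]
Step 14: x=[2.6358] v=[-0.3315]
Step 15: x=[2.6010] v=[-0.3483]
Step 16: x=[2.5646] v=[-0.3637]
Step 17: x=[2.5268] v=[-0.3777]
Step 18: x=[2.4878] v=[-0.3903]
Step 19: x=[2.4477] v=[-0.4014]
Step 20: x=[2.4066] v=[-0.4109]
Step 21: x=[2.3647] v=[-0.4189]
Step 22: x=[2.3222] v=[-0.4252]
Step 23: x=[2.2792] v=[-0.4299]
Step 24: x=[2.2359] v=[-0.4330]
Step 25: x=[2.1925] v=[-0.4344]
Step 26: x=[2.1491] v=[-0.4341]
Step 27: x=[2.1059] v=[-0.4321]
Step 28: x=[2.0631] v=[-0.4285]
Step 29: x=[2.0208] v=[-0.4232]
Step 30: x=[1.9792] v=[-0.4163]
Step 31: x=[1.9384] v=[-0.4078]
Step 32: x=[1.8986] v=[-0.3977]
Step 33: x=[1.8600] v=[-0.3861]
Step 34: x=[1.8227] v=[-0.3730]
Step 35: x=[1.7869] v=[-0.3585]
Step 36: x=[1.7526] v=[-0.3426]
Step 37: x=[1.7201] v=[-0.3254]
Step 38: x=[1.6894] v=[-0.3069]
Step 39: x=[1.6607] v=[-0.2873]
Step 40: x=[1.6340] v=[-0.2666]
Step 41: x=[1.6095] v=[-0.2448]
Step 42: x=[1.5873] v=[-0.2221]
Step 43: x=[1.5675] v=[-0.1985]
Step 44: x=[1.5501] v=[-0.1742]
Step 45: x=[1.5352] v=[-0.1492]
Step 46: x=[1.5228] v=[-0.1236]
Step 47: x=[1.5130] v=[-0.0976]
Step 48: x=[1.5059] v=[-0.0712]
Step 49: x=[1.5015] v=[-0.0445]
v[0] did not become non-negative within 49 steps; using fallback time=4.9000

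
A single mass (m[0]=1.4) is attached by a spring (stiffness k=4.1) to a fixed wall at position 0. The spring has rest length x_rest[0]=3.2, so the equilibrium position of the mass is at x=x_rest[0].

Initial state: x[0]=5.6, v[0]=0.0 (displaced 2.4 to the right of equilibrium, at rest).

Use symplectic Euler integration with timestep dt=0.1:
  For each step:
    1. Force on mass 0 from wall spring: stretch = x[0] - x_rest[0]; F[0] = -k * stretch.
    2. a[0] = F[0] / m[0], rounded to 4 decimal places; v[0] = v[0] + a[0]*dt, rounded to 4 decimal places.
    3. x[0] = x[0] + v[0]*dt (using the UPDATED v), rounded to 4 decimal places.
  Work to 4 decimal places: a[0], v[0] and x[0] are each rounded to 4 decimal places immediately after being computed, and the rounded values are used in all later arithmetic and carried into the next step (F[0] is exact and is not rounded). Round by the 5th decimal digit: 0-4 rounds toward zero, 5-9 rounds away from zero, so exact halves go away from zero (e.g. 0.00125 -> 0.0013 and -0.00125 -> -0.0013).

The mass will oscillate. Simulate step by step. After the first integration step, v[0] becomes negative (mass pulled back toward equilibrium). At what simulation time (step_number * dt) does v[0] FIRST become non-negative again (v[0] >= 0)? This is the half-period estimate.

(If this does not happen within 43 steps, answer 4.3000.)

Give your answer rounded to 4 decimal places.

Answer: 1.9000

Derivation:
Step 0: x=[5.6000] v=[0.0000]
Step 1: x=[5.5297] v=[-0.7029]
Step 2: x=[5.3912] v=[-1.3852]
Step 3: x=[5.1885] v=[-2.0269]
Step 4: x=[4.9276] v=[-2.6093]
Step 5: x=[4.6161] v=[-3.1152]
Step 6: x=[4.2631] v=[-3.5299]
Step 7: x=[3.8790] v=[-3.8412]
Step 8: x=[3.4750] v=[-4.0401]
Step 9: x=[3.0629] v=[-4.1206]
Step 10: x=[2.6549] v=[-4.0805]
Step 11: x=[2.2628] v=[-3.9209]
Step 12: x=[1.8982] v=[-3.6464]
Step 13: x=[1.5717] v=[-3.2652]
Step 14: x=[1.2929] v=[-2.7883]
Step 15: x=[1.0699] v=[-2.2298]
Step 16: x=[0.9093] v=[-1.6060]
Step 17: x=[0.8158] v=[-0.9352]
Step 18: x=[0.7921] v=[-0.2370]
Step 19: x=[0.8389] v=[0.4682]
First v>=0 after going negative at step 19, time=1.9000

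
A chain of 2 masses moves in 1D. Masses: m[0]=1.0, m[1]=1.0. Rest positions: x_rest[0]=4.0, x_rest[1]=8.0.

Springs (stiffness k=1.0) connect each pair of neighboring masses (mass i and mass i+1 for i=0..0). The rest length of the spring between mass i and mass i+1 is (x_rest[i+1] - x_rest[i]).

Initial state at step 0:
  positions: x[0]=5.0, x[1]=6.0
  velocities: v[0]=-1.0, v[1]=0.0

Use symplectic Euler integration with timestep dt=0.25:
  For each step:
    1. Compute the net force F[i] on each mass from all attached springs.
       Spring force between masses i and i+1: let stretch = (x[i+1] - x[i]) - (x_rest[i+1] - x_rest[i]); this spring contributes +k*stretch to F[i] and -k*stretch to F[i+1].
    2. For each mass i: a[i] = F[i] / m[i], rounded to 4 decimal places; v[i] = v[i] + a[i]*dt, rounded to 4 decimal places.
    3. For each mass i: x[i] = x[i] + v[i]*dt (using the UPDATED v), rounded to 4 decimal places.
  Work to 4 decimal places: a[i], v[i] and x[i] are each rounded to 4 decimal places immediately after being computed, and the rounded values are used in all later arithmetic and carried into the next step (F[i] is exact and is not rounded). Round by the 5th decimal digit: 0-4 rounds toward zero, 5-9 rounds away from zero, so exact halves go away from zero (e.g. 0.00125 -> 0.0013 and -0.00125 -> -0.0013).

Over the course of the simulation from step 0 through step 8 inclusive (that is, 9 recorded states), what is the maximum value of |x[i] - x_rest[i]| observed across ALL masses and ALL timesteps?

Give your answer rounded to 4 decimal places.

Answer: 3.1185

Derivation:
Step 0: x=[5.0000 6.0000] v=[-1.0000 0.0000]
Step 1: x=[4.5625 6.1875] v=[-1.7500 0.7500]
Step 2: x=[3.9766 6.5235] v=[-2.3438 1.3438]
Step 3: x=[3.2998 6.9503] v=[-2.7071 1.7071]
Step 4: x=[2.6012 7.3989] v=[-2.7945 1.7945]
Step 5: x=[1.9524 7.7977] v=[-2.5951 1.5951]
Step 6: x=[1.4190 8.0812] v=[-2.1338 1.1338]
Step 7: x=[1.0519 8.1983] v=[-1.4683 0.4683]
Step 8: x=[0.8815 8.1187] v=[-0.6817 -0.3183]
Max displacement = 3.1185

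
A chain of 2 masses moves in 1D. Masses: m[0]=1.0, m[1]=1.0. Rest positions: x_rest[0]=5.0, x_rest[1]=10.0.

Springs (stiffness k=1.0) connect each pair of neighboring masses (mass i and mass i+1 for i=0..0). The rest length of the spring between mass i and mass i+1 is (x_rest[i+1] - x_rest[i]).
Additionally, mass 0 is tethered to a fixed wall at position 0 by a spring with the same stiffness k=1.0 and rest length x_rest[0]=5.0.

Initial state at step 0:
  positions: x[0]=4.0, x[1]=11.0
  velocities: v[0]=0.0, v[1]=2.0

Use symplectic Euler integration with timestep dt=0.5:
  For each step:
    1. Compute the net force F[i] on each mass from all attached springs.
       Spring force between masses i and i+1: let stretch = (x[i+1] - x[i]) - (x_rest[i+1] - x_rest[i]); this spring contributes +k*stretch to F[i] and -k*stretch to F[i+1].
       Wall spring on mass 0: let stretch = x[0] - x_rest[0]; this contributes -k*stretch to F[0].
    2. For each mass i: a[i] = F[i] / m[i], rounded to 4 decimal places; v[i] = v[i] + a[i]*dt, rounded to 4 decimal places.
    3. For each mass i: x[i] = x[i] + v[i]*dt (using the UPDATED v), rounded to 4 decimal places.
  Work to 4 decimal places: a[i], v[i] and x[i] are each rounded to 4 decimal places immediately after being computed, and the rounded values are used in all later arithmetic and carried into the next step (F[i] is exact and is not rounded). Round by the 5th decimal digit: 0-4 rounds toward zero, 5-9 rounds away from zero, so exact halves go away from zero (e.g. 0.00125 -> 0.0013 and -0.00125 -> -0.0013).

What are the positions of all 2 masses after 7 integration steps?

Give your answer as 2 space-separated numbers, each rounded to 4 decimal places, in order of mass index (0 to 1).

Step 0: x=[4.0000 11.0000] v=[0.0000 2.0000]
Step 1: x=[4.7500 11.5000] v=[1.5000 1.0000]
Step 2: x=[6.0000 11.5625] v=[2.5000 0.1250]
Step 3: x=[7.1407 11.4844] v=[2.2813 -0.1563]
Step 4: x=[7.5821 11.5704] v=[0.8828 0.1719]
Step 5: x=[7.1251 11.9093] v=[-0.9141 0.6778]
Step 6: x=[6.0828 12.3022] v=[-2.0846 0.7857]
Step 7: x=[5.0747 12.3902] v=[-2.0163 0.1760]

Answer: 5.0747 12.3902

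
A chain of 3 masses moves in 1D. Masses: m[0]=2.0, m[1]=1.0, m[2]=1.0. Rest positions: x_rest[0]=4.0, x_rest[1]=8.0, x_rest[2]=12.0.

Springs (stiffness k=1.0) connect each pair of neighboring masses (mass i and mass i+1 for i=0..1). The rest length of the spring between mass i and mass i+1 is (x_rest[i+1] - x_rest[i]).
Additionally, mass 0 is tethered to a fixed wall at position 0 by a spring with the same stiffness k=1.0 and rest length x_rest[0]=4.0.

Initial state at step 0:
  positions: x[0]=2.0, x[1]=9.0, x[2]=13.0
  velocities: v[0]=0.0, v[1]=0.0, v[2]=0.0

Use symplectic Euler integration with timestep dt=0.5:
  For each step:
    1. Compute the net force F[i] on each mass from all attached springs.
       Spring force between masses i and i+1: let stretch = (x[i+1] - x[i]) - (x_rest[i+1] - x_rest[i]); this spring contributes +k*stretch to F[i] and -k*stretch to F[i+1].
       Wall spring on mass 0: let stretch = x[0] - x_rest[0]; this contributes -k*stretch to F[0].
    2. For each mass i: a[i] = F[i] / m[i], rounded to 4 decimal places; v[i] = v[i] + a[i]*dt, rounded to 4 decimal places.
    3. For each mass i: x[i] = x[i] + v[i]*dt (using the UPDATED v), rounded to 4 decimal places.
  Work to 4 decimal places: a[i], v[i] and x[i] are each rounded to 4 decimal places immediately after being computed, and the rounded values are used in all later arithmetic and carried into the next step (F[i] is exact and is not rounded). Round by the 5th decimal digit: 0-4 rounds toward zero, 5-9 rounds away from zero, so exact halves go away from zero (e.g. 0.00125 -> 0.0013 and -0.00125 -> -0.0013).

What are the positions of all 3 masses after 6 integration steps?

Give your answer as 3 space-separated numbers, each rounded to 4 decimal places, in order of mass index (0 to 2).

Step 0: x=[2.0000 9.0000 13.0000] v=[0.0000 0.0000 0.0000]
Step 1: x=[2.6250 8.2500 13.0000] v=[1.2500 -1.5000 0.0000]
Step 2: x=[3.6250 7.2813 12.8125] v=[2.0000 -1.9375 -0.3750]
Step 3: x=[4.6290 6.7813 12.2422] v=[2.0079 -1.0001 -1.1406]
Step 4: x=[5.3234 7.1084 11.3067] v=[1.3887 0.6542 -1.8711]
Step 5: x=[5.5755 8.0389 10.3216] v=[0.5041 1.8609 -1.9703]
Step 6: x=[5.4385 8.9242 9.7658] v=[-0.2740 1.7706 -1.1117]

Answer: 5.4385 8.9242 9.7658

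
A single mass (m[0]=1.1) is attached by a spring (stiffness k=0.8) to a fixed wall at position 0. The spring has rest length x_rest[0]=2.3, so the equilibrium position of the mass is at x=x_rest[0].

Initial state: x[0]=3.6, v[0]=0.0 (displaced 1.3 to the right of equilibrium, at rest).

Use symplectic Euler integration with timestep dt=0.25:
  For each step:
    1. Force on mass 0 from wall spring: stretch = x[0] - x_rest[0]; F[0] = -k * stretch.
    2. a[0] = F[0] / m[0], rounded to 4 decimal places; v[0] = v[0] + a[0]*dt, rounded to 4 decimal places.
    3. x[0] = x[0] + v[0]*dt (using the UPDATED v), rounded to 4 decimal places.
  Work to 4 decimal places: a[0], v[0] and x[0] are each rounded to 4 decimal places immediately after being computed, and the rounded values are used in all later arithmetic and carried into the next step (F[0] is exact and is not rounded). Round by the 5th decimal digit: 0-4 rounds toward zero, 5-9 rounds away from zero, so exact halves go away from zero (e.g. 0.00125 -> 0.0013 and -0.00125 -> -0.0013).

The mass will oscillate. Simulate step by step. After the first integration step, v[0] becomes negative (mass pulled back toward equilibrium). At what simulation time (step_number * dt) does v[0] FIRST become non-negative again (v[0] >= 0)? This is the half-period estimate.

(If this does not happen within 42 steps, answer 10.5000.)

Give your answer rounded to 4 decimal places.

Step 0: x=[3.6000] v=[0.0000]
Step 1: x=[3.5409] v=[-0.2364]
Step 2: x=[3.4254] v=[-0.4620]
Step 3: x=[3.2588] v=[-0.6666]
Step 4: x=[3.0486] v=[-0.8409]
Step 5: x=[2.8044] v=[-0.9770]
Step 6: x=[2.5372] v=[-1.0687]
Step 7: x=[2.2593] v=[-1.1118]
Step 8: x=[1.9832] v=[-1.1044]
Step 9: x=[1.7215] v=[-1.0468]
Step 10: x=[1.4861] v=[-0.9416]
Step 11: x=[1.2877] v=[-0.7936]
Step 12: x=[1.1353] v=[-0.6096]
Step 13: x=[1.0359] v=[-0.3978]
Step 14: x=[0.9939] v=[-0.1680]
Step 15: x=[1.0113] v=[0.0695]
First v>=0 after going negative at step 15, time=3.7500

Answer: 3.7500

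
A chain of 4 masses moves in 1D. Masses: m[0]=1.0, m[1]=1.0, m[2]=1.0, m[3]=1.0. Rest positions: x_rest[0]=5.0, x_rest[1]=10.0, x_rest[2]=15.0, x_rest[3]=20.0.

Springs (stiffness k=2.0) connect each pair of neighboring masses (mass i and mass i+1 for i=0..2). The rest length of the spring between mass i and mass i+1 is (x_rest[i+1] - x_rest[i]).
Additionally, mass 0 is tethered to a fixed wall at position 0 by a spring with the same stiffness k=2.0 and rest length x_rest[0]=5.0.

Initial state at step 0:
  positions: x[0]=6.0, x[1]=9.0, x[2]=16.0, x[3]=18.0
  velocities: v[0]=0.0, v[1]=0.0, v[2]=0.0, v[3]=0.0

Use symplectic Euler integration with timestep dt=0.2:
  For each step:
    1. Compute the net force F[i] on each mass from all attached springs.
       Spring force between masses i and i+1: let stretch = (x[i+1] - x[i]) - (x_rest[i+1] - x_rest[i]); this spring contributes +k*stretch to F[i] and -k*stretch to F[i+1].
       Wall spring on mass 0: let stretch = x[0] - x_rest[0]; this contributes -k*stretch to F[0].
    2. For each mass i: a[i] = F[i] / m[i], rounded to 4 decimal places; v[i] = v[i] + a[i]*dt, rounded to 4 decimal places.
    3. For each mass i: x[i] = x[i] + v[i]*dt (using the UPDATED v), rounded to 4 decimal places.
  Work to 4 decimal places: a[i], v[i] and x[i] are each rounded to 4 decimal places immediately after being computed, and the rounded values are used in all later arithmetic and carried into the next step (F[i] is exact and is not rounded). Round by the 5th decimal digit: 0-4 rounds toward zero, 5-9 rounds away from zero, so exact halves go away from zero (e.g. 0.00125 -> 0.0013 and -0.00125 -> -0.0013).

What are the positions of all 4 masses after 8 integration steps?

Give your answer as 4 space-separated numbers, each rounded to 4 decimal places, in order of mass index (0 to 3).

Answer: 4.5350 9.3204 14.1875 20.3616

Derivation:
Step 0: x=[6.0000 9.0000 16.0000 18.0000] v=[0.0000 0.0000 0.0000 0.0000]
Step 1: x=[5.7600 9.3200 15.6000 18.2400] v=[-1.2000 1.6000 -2.0000 1.2000]
Step 2: x=[5.3440 9.8576 14.9088 18.6688] v=[-2.0800 2.6880 -3.4560 2.1440]
Step 3: x=[4.8616 10.4382 14.1143 19.1968] v=[-2.4122 2.9030 -3.9725 2.6400]
Step 4: x=[4.4364 10.8668 13.4323 19.7182] v=[-2.1262 2.1428 -3.4099 2.6070]
Step 5: x=[4.1707 10.9862 13.0480 20.1367] v=[-1.3286 0.5968 -1.9217 2.0926]
Step 6: x=[4.1166 10.7253 13.0658 20.3881] v=[-0.2707 -1.3047 0.0891 1.2571]
Step 7: x=[4.2618 10.1229 13.4822 20.4537] v=[0.7261 -3.0120 2.0818 0.3282]
Step 8: x=[4.5350 9.3204 14.1875 20.3616] v=[1.3658 -4.0127 3.5267 -0.4604]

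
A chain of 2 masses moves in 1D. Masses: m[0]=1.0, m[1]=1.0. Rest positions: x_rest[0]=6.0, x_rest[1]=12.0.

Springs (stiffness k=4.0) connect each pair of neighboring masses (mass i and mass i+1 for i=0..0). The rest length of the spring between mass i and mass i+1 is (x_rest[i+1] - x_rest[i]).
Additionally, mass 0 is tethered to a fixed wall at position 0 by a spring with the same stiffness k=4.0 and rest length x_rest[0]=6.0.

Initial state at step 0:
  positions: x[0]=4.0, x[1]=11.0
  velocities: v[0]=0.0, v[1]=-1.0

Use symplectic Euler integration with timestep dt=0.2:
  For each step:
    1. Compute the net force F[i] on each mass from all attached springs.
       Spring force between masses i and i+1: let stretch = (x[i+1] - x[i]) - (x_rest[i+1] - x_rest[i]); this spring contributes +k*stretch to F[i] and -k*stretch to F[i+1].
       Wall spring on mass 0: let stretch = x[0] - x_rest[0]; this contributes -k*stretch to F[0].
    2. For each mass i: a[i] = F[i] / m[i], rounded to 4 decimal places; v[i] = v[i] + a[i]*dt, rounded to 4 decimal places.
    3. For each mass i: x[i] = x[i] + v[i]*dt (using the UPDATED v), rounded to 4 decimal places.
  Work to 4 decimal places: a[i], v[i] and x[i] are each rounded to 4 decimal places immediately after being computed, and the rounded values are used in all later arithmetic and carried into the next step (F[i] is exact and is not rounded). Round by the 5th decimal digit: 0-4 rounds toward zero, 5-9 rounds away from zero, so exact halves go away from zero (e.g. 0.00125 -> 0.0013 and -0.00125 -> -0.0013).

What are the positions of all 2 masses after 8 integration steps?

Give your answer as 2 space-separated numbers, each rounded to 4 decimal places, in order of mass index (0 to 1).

Answer: 5.2357 12.8759

Derivation:
Step 0: x=[4.0000 11.0000] v=[0.0000 -1.0000]
Step 1: x=[4.4800 10.6400] v=[2.4000 -1.8000]
Step 2: x=[5.2288 10.2544] v=[3.7440 -1.9280]
Step 3: x=[5.9451 10.0247] v=[3.5814 -1.1485]
Step 4: x=[6.3629 10.1023] v=[2.0890 0.3878]
Step 5: x=[6.3609 10.5416] v=[-0.0098 2.1963]
Step 6: x=[6.0101 11.2719] v=[-1.7540 3.6517]
Step 7: x=[5.5396 12.1204] v=[-2.3526 4.2423]
Step 8: x=[5.2357 12.8759] v=[-1.5196 3.7777]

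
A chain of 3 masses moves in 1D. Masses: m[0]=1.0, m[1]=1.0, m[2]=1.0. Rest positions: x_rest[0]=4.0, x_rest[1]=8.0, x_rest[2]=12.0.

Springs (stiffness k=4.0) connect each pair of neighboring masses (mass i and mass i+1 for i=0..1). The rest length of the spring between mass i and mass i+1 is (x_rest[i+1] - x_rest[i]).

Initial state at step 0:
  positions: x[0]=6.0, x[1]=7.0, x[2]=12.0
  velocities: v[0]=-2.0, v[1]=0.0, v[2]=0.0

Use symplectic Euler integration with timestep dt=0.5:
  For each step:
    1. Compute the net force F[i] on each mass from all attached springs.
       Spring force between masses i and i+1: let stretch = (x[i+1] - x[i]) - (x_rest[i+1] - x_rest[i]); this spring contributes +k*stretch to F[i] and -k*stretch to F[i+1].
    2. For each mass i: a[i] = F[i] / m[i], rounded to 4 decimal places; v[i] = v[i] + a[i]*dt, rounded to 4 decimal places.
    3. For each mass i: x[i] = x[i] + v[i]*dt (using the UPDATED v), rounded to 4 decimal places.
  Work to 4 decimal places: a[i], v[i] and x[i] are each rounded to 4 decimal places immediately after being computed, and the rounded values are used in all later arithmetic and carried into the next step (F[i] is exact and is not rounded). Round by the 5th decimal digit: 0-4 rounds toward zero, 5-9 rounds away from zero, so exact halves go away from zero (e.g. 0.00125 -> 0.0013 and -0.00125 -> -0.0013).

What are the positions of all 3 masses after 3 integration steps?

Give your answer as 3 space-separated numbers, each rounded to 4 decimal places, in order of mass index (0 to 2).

Step 0: x=[6.0000 7.0000 12.0000] v=[-2.0000 0.0000 0.0000]
Step 1: x=[2.0000 11.0000 11.0000] v=[-8.0000 8.0000 -2.0000]
Step 2: x=[3.0000 6.0000 14.0000] v=[2.0000 -10.0000 6.0000]
Step 3: x=[3.0000 6.0000 13.0000] v=[0.0000 0.0000 -2.0000]

Answer: 3.0000 6.0000 13.0000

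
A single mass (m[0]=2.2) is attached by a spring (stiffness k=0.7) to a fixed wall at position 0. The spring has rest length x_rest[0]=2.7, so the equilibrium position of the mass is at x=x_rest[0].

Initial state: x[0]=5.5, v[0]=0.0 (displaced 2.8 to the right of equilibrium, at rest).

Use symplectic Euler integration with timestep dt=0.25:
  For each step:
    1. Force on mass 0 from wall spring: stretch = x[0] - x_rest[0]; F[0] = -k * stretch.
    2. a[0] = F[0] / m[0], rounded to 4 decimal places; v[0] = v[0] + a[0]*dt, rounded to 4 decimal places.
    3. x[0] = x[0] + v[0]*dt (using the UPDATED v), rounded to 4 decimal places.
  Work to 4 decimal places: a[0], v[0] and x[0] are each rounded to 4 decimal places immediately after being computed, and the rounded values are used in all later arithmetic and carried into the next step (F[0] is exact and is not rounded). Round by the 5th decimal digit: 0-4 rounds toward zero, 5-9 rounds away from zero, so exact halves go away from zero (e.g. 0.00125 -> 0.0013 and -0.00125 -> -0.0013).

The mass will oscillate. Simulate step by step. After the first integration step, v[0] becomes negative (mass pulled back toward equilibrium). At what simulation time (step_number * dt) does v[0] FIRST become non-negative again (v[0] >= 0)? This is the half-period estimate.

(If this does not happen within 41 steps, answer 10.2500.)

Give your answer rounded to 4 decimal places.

Step 0: x=[5.5000] v=[0.0000]
Step 1: x=[5.4443] v=[-0.2227]
Step 2: x=[5.3341] v=[-0.4410]
Step 3: x=[5.1715] v=[-0.6505]
Step 4: x=[4.9597] v=[-0.8471]
Step 5: x=[4.7030] v=[-1.0269]
Step 6: x=[4.4065] v=[-1.1862]
Step 7: x=[4.0760] v=[-1.3220]
Step 8: x=[3.7181] v=[-1.4315]
Step 9: x=[3.3400] v=[-1.5125]
Step 10: x=[2.9492] v=[-1.5634]
Step 11: x=[2.5534] v=[-1.5832]
Step 12: x=[2.1605] v=[-1.5716]
Step 13: x=[1.7783] v=[-1.5287]
Step 14: x=[1.4145] v=[-1.4554]
Step 15: x=[1.0762] v=[-1.3532]
Step 16: x=[0.7702] v=[-1.2240]
Step 17: x=[0.5026] v=[-1.0705]
Step 18: x=[0.2787] v=[-0.8957]
Step 19: x=[0.1029] v=[-0.7031]
Step 20: x=[-0.0212] v=[-0.4965]
Step 21: x=[-0.0912] v=[-0.2801]
Step 22: x=[-0.1057] v=[-0.0581]
Step 23: x=[-0.0644] v=[0.1651]
First v>=0 after going negative at step 23, time=5.7500

Answer: 5.7500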